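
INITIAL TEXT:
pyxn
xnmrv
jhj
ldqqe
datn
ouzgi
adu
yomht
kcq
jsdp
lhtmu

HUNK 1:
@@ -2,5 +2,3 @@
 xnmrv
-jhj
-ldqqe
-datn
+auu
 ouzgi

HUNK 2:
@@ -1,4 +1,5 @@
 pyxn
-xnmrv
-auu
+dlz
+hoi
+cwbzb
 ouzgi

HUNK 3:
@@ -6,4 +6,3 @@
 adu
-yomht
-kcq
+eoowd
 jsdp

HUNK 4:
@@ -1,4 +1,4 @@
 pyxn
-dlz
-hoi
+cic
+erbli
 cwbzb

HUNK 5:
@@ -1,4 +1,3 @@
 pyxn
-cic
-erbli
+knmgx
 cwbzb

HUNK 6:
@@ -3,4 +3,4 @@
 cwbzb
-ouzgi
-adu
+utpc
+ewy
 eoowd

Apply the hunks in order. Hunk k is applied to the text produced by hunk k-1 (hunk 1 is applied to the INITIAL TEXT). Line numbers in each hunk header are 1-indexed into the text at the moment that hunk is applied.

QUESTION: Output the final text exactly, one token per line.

Answer: pyxn
knmgx
cwbzb
utpc
ewy
eoowd
jsdp
lhtmu

Derivation:
Hunk 1: at line 2 remove [jhj,ldqqe,datn] add [auu] -> 9 lines: pyxn xnmrv auu ouzgi adu yomht kcq jsdp lhtmu
Hunk 2: at line 1 remove [xnmrv,auu] add [dlz,hoi,cwbzb] -> 10 lines: pyxn dlz hoi cwbzb ouzgi adu yomht kcq jsdp lhtmu
Hunk 3: at line 6 remove [yomht,kcq] add [eoowd] -> 9 lines: pyxn dlz hoi cwbzb ouzgi adu eoowd jsdp lhtmu
Hunk 4: at line 1 remove [dlz,hoi] add [cic,erbli] -> 9 lines: pyxn cic erbli cwbzb ouzgi adu eoowd jsdp lhtmu
Hunk 5: at line 1 remove [cic,erbli] add [knmgx] -> 8 lines: pyxn knmgx cwbzb ouzgi adu eoowd jsdp lhtmu
Hunk 6: at line 3 remove [ouzgi,adu] add [utpc,ewy] -> 8 lines: pyxn knmgx cwbzb utpc ewy eoowd jsdp lhtmu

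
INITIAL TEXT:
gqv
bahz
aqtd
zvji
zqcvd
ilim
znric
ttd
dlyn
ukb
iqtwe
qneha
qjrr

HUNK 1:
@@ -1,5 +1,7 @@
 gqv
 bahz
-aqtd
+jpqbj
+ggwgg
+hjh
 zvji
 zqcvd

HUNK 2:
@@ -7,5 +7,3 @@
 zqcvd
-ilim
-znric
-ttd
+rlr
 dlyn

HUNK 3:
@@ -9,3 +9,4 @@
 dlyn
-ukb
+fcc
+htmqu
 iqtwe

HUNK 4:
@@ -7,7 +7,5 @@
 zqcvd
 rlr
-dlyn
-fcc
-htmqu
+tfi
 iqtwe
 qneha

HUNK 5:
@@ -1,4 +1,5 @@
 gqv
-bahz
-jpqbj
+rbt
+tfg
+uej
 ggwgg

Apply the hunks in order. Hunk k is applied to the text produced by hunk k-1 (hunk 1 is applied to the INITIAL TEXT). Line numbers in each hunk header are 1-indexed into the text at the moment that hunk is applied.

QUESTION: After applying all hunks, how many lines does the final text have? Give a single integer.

Hunk 1: at line 1 remove [aqtd] add [jpqbj,ggwgg,hjh] -> 15 lines: gqv bahz jpqbj ggwgg hjh zvji zqcvd ilim znric ttd dlyn ukb iqtwe qneha qjrr
Hunk 2: at line 7 remove [ilim,znric,ttd] add [rlr] -> 13 lines: gqv bahz jpqbj ggwgg hjh zvji zqcvd rlr dlyn ukb iqtwe qneha qjrr
Hunk 3: at line 9 remove [ukb] add [fcc,htmqu] -> 14 lines: gqv bahz jpqbj ggwgg hjh zvji zqcvd rlr dlyn fcc htmqu iqtwe qneha qjrr
Hunk 4: at line 7 remove [dlyn,fcc,htmqu] add [tfi] -> 12 lines: gqv bahz jpqbj ggwgg hjh zvji zqcvd rlr tfi iqtwe qneha qjrr
Hunk 5: at line 1 remove [bahz,jpqbj] add [rbt,tfg,uej] -> 13 lines: gqv rbt tfg uej ggwgg hjh zvji zqcvd rlr tfi iqtwe qneha qjrr
Final line count: 13

Answer: 13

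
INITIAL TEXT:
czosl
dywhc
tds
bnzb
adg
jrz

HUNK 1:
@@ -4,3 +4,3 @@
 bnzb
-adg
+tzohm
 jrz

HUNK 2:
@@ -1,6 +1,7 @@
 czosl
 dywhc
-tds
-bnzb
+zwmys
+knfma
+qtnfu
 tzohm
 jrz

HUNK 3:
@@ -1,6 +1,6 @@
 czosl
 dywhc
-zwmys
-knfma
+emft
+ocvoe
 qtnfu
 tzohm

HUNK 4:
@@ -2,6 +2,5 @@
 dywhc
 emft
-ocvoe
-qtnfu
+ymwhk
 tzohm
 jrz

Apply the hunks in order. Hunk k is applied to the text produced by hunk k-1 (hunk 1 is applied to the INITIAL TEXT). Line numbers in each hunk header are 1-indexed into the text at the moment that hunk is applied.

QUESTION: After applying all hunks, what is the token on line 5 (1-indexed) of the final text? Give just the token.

Answer: tzohm

Derivation:
Hunk 1: at line 4 remove [adg] add [tzohm] -> 6 lines: czosl dywhc tds bnzb tzohm jrz
Hunk 2: at line 1 remove [tds,bnzb] add [zwmys,knfma,qtnfu] -> 7 lines: czosl dywhc zwmys knfma qtnfu tzohm jrz
Hunk 3: at line 1 remove [zwmys,knfma] add [emft,ocvoe] -> 7 lines: czosl dywhc emft ocvoe qtnfu tzohm jrz
Hunk 4: at line 2 remove [ocvoe,qtnfu] add [ymwhk] -> 6 lines: czosl dywhc emft ymwhk tzohm jrz
Final line 5: tzohm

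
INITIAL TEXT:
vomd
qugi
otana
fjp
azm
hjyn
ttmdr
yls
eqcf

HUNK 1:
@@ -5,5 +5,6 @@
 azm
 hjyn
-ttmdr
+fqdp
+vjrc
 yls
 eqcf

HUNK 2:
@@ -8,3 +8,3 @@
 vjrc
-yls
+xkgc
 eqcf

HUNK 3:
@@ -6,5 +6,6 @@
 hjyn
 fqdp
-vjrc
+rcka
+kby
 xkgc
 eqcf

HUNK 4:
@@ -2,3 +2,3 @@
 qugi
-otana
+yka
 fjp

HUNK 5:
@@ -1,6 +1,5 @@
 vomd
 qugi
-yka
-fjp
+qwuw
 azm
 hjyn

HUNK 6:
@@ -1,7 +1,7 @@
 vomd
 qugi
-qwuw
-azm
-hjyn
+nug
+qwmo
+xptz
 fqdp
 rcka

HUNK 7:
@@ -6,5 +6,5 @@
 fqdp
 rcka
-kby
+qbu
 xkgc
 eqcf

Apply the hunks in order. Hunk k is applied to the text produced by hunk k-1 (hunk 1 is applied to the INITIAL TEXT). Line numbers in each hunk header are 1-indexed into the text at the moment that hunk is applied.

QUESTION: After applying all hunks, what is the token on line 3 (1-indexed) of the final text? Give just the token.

Hunk 1: at line 5 remove [ttmdr] add [fqdp,vjrc] -> 10 lines: vomd qugi otana fjp azm hjyn fqdp vjrc yls eqcf
Hunk 2: at line 8 remove [yls] add [xkgc] -> 10 lines: vomd qugi otana fjp azm hjyn fqdp vjrc xkgc eqcf
Hunk 3: at line 6 remove [vjrc] add [rcka,kby] -> 11 lines: vomd qugi otana fjp azm hjyn fqdp rcka kby xkgc eqcf
Hunk 4: at line 2 remove [otana] add [yka] -> 11 lines: vomd qugi yka fjp azm hjyn fqdp rcka kby xkgc eqcf
Hunk 5: at line 1 remove [yka,fjp] add [qwuw] -> 10 lines: vomd qugi qwuw azm hjyn fqdp rcka kby xkgc eqcf
Hunk 6: at line 1 remove [qwuw,azm,hjyn] add [nug,qwmo,xptz] -> 10 lines: vomd qugi nug qwmo xptz fqdp rcka kby xkgc eqcf
Hunk 7: at line 6 remove [kby] add [qbu] -> 10 lines: vomd qugi nug qwmo xptz fqdp rcka qbu xkgc eqcf
Final line 3: nug

Answer: nug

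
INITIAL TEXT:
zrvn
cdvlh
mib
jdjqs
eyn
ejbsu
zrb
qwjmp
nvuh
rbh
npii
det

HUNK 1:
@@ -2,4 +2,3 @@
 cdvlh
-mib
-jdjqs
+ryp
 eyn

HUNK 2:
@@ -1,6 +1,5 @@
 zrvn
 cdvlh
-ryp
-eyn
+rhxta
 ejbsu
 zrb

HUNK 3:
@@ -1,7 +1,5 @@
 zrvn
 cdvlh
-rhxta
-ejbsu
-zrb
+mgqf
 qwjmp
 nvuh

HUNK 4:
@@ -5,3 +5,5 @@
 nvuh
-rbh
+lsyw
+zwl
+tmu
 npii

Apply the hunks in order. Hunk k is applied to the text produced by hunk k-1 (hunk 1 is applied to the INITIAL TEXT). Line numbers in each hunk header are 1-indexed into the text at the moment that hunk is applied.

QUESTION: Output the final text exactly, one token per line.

Hunk 1: at line 2 remove [mib,jdjqs] add [ryp] -> 11 lines: zrvn cdvlh ryp eyn ejbsu zrb qwjmp nvuh rbh npii det
Hunk 2: at line 1 remove [ryp,eyn] add [rhxta] -> 10 lines: zrvn cdvlh rhxta ejbsu zrb qwjmp nvuh rbh npii det
Hunk 3: at line 1 remove [rhxta,ejbsu,zrb] add [mgqf] -> 8 lines: zrvn cdvlh mgqf qwjmp nvuh rbh npii det
Hunk 4: at line 5 remove [rbh] add [lsyw,zwl,tmu] -> 10 lines: zrvn cdvlh mgqf qwjmp nvuh lsyw zwl tmu npii det

Answer: zrvn
cdvlh
mgqf
qwjmp
nvuh
lsyw
zwl
tmu
npii
det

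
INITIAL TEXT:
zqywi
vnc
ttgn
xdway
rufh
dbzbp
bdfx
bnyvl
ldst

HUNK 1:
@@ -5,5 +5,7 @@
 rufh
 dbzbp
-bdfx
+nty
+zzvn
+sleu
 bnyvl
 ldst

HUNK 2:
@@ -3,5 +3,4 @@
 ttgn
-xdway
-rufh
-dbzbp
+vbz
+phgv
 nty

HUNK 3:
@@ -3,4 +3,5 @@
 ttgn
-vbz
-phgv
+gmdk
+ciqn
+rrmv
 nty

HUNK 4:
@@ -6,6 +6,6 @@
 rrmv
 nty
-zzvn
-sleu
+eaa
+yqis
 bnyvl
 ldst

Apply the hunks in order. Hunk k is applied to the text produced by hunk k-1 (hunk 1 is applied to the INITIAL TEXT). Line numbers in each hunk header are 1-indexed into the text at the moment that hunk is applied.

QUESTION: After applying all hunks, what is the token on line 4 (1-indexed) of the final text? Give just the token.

Hunk 1: at line 5 remove [bdfx] add [nty,zzvn,sleu] -> 11 lines: zqywi vnc ttgn xdway rufh dbzbp nty zzvn sleu bnyvl ldst
Hunk 2: at line 3 remove [xdway,rufh,dbzbp] add [vbz,phgv] -> 10 lines: zqywi vnc ttgn vbz phgv nty zzvn sleu bnyvl ldst
Hunk 3: at line 3 remove [vbz,phgv] add [gmdk,ciqn,rrmv] -> 11 lines: zqywi vnc ttgn gmdk ciqn rrmv nty zzvn sleu bnyvl ldst
Hunk 4: at line 6 remove [zzvn,sleu] add [eaa,yqis] -> 11 lines: zqywi vnc ttgn gmdk ciqn rrmv nty eaa yqis bnyvl ldst
Final line 4: gmdk

Answer: gmdk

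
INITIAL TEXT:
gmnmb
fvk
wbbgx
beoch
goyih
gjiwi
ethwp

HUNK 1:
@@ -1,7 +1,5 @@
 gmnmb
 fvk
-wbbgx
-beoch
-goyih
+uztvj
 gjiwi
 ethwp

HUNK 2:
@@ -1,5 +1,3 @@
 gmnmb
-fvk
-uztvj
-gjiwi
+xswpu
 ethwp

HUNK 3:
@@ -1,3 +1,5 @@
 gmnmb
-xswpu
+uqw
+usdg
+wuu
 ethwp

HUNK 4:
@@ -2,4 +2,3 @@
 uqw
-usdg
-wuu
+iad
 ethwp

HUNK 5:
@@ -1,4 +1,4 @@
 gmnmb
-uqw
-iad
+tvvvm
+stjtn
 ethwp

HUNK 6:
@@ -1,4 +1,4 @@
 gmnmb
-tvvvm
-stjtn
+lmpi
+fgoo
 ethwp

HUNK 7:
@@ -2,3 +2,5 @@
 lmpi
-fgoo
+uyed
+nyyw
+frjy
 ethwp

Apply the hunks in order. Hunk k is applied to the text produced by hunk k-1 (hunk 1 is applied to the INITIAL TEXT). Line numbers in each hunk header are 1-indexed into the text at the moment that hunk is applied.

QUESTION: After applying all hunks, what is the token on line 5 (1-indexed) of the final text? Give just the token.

Hunk 1: at line 1 remove [wbbgx,beoch,goyih] add [uztvj] -> 5 lines: gmnmb fvk uztvj gjiwi ethwp
Hunk 2: at line 1 remove [fvk,uztvj,gjiwi] add [xswpu] -> 3 lines: gmnmb xswpu ethwp
Hunk 3: at line 1 remove [xswpu] add [uqw,usdg,wuu] -> 5 lines: gmnmb uqw usdg wuu ethwp
Hunk 4: at line 2 remove [usdg,wuu] add [iad] -> 4 lines: gmnmb uqw iad ethwp
Hunk 5: at line 1 remove [uqw,iad] add [tvvvm,stjtn] -> 4 lines: gmnmb tvvvm stjtn ethwp
Hunk 6: at line 1 remove [tvvvm,stjtn] add [lmpi,fgoo] -> 4 lines: gmnmb lmpi fgoo ethwp
Hunk 7: at line 2 remove [fgoo] add [uyed,nyyw,frjy] -> 6 lines: gmnmb lmpi uyed nyyw frjy ethwp
Final line 5: frjy

Answer: frjy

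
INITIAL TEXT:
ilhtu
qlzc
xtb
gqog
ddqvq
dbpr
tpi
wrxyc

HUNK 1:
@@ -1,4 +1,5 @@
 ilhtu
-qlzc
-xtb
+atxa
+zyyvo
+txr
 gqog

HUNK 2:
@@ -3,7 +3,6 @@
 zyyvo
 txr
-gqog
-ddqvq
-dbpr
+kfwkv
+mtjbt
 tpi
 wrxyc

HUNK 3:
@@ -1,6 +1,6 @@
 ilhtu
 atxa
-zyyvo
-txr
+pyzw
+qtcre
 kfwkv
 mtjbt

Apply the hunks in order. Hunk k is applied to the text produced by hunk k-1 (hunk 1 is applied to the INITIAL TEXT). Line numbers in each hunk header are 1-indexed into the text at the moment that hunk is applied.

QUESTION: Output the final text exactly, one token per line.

Hunk 1: at line 1 remove [qlzc,xtb] add [atxa,zyyvo,txr] -> 9 lines: ilhtu atxa zyyvo txr gqog ddqvq dbpr tpi wrxyc
Hunk 2: at line 3 remove [gqog,ddqvq,dbpr] add [kfwkv,mtjbt] -> 8 lines: ilhtu atxa zyyvo txr kfwkv mtjbt tpi wrxyc
Hunk 3: at line 1 remove [zyyvo,txr] add [pyzw,qtcre] -> 8 lines: ilhtu atxa pyzw qtcre kfwkv mtjbt tpi wrxyc

Answer: ilhtu
atxa
pyzw
qtcre
kfwkv
mtjbt
tpi
wrxyc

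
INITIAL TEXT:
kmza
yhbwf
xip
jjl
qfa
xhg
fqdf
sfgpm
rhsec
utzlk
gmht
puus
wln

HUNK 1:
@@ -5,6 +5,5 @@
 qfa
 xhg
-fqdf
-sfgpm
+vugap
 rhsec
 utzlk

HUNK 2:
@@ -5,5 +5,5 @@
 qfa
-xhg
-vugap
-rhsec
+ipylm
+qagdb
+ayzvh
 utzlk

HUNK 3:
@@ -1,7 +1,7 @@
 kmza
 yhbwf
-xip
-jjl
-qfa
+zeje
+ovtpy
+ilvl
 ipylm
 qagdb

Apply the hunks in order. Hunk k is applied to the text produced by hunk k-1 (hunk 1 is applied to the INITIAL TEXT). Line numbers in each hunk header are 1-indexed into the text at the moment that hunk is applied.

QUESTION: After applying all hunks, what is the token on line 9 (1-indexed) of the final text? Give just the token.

Answer: utzlk

Derivation:
Hunk 1: at line 5 remove [fqdf,sfgpm] add [vugap] -> 12 lines: kmza yhbwf xip jjl qfa xhg vugap rhsec utzlk gmht puus wln
Hunk 2: at line 5 remove [xhg,vugap,rhsec] add [ipylm,qagdb,ayzvh] -> 12 lines: kmza yhbwf xip jjl qfa ipylm qagdb ayzvh utzlk gmht puus wln
Hunk 3: at line 1 remove [xip,jjl,qfa] add [zeje,ovtpy,ilvl] -> 12 lines: kmza yhbwf zeje ovtpy ilvl ipylm qagdb ayzvh utzlk gmht puus wln
Final line 9: utzlk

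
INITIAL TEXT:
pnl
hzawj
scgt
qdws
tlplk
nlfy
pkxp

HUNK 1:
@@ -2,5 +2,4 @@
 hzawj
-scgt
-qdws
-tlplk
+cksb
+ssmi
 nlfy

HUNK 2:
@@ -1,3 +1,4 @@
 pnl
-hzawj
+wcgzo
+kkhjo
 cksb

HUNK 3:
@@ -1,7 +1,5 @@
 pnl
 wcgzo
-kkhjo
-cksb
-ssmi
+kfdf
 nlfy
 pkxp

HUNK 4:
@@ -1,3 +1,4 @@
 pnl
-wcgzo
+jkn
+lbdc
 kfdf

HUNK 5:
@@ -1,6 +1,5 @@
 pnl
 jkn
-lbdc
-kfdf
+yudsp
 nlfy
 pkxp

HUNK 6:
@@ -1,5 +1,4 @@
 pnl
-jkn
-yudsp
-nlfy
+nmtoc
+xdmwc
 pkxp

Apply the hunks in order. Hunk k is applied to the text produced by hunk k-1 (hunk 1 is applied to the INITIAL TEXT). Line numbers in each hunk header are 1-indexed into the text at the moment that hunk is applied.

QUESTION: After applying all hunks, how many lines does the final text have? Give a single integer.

Hunk 1: at line 2 remove [scgt,qdws,tlplk] add [cksb,ssmi] -> 6 lines: pnl hzawj cksb ssmi nlfy pkxp
Hunk 2: at line 1 remove [hzawj] add [wcgzo,kkhjo] -> 7 lines: pnl wcgzo kkhjo cksb ssmi nlfy pkxp
Hunk 3: at line 1 remove [kkhjo,cksb,ssmi] add [kfdf] -> 5 lines: pnl wcgzo kfdf nlfy pkxp
Hunk 4: at line 1 remove [wcgzo] add [jkn,lbdc] -> 6 lines: pnl jkn lbdc kfdf nlfy pkxp
Hunk 5: at line 1 remove [lbdc,kfdf] add [yudsp] -> 5 lines: pnl jkn yudsp nlfy pkxp
Hunk 6: at line 1 remove [jkn,yudsp,nlfy] add [nmtoc,xdmwc] -> 4 lines: pnl nmtoc xdmwc pkxp
Final line count: 4

Answer: 4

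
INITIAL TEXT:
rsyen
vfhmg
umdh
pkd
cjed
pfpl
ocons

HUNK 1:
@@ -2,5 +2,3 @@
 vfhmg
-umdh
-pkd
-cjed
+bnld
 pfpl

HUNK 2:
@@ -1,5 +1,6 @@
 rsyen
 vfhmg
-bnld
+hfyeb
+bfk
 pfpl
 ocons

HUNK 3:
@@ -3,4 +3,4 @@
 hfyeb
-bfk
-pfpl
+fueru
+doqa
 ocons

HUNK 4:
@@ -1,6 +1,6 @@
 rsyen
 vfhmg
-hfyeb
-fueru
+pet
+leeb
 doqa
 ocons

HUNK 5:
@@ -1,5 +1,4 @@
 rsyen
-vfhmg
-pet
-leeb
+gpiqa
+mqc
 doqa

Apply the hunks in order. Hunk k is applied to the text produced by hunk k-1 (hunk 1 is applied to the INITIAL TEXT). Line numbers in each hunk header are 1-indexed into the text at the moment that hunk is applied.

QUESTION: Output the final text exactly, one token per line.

Answer: rsyen
gpiqa
mqc
doqa
ocons

Derivation:
Hunk 1: at line 2 remove [umdh,pkd,cjed] add [bnld] -> 5 lines: rsyen vfhmg bnld pfpl ocons
Hunk 2: at line 1 remove [bnld] add [hfyeb,bfk] -> 6 lines: rsyen vfhmg hfyeb bfk pfpl ocons
Hunk 3: at line 3 remove [bfk,pfpl] add [fueru,doqa] -> 6 lines: rsyen vfhmg hfyeb fueru doqa ocons
Hunk 4: at line 1 remove [hfyeb,fueru] add [pet,leeb] -> 6 lines: rsyen vfhmg pet leeb doqa ocons
Hunk 5: at line 1 remove [vfhmg,pet,leeb] add [gpiqa,mqc] -> 5 lines: rsyen gpiqa mqc doqa ocons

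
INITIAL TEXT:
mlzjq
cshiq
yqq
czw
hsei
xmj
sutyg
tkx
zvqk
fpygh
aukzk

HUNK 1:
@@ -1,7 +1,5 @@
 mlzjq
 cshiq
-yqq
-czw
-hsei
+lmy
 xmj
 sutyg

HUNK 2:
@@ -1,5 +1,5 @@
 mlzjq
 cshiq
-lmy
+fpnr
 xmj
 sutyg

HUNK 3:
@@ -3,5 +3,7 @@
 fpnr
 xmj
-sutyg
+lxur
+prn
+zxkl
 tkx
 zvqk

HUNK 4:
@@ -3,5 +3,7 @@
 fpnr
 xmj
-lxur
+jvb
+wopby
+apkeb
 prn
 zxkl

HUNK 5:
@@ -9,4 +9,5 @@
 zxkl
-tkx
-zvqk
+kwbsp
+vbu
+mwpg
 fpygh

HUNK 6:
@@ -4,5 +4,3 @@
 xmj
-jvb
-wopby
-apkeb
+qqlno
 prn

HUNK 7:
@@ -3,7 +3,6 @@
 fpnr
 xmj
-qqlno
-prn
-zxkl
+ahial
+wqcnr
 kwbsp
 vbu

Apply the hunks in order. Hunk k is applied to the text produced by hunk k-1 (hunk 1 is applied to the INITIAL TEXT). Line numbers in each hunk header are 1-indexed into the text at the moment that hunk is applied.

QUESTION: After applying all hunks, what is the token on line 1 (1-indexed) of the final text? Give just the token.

Hunk 1: at line 1 remove [yqq,czw,hsei] add [lmy] -> 9 lines: mlzjq cshiq lmy xmj sutyg tkx zvqk fpygh aukzk
Hunk 2: at line 1 remove [lmy] add [fpnr] -> 9 lines: mlzjq cshiq fpnr xmj sutyg tkx zvqk fpygh aukzk
Hunk 3: at line 3 remove [sutyg] add [lxur,prn,zxkl] -> 11 lines: mlzjq cshiq fpnr xmj lxur prn zxkl tkx zvqk fpygh aukzk
Hunk 4: at line 3 remove [lxur] add [jvb,wopby,apkeb] -> 13 lines: mlzjq cshiq fpnr xmj jvb wopby apkeb prn zxkl tkx zvqk fpygh aukzk
Hunk 5: at line 9 remove [tkx,zvqk] add [kwbsp,vbu,mwpg] -> 14 lines: mlzjq cshiq fpnr xmj jvb wopby apkeb prn zxkl kwbsp vbu mwpg fpygh aukzk
Hunk 6: at line 4 remove [jvb,wopby,apkeb] add [qqlno] -> 12 lines: mlzjq cshiq fpnr xmj qqlno prn zxkl kwbsp vbu mwpg fpygh aukzk
Hunk 7: at line 3 remove [qqlno,prn,zxkl] add [ahial,wqcnr] -> 11 lines: mlzjq cshiq fpnr xmj ahial wqcnr kwbsp vbu mwpg fpygh aukzk
Final line 1: mlzjq

Answer: mlzjq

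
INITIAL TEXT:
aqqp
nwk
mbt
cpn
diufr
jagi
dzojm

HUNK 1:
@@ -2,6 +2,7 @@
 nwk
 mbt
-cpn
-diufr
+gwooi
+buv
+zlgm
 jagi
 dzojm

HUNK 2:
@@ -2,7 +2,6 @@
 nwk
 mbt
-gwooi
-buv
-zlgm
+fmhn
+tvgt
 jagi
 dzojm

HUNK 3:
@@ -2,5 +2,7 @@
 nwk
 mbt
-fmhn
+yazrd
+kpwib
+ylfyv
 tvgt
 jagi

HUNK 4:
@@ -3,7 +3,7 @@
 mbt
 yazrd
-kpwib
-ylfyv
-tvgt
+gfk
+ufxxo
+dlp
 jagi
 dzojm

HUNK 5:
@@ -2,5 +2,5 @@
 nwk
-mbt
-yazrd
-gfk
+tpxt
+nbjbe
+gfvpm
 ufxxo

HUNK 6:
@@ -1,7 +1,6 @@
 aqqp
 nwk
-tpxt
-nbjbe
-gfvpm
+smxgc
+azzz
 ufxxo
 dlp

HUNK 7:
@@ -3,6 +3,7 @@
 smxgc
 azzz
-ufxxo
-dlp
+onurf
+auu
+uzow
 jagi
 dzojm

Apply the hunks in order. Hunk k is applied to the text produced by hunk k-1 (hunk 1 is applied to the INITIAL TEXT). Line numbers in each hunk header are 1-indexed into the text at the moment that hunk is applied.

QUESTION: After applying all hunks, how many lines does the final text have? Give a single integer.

Answer: 9

Derivation:
Hunk 1: at line 2 remove [cpn,diufr] add [gwooi,buv,zlgm] -> 8 lines: aqqp nwk mbt gwooi buv zlgm jagi dzojm
Hunk 2: at line 2 remove [gwooi,buv,zlgm] add [fmhn,tvgt] -> 7 lines: aqqp nwk mbt fmhn tvgt jagi dzojm
Hunk 3: at line 2 remove [fmhn] add [yazrd,kpwib,ylfyv] -> 9 lines: aqqp nwk mbt yazrd kpwib ylfyv tvgt jagi dzojm
Hunk 4: at line 3 remove [kpwib,ylfyv,tvgt] add [gfk,ufxxo,dlp] -> 9 lines: aqqp nwk mbt yazrd gfk ufxxo dlp jagi dzojm
Hunk 5: at line 2 remove [mbt,yazrd,gfk] add [tpxt,nbjbe,gfvpm] -> 9 lines: aqqp nwk tpxt nbjbe gfvpm ufxxo dlp jagi dzojm
Hunk 6: at line 1 remove [tpxt,nbjbe,gfvpm] add [smxgc,azzz] -> 8 lines: aqqp nwk smxgc azzz ufxxo dlp jagi dzojm
Hunk 7: at line 3 remove [ufxxo,dlp] add [onurf,auu,uzow] -> 9 lines: aqqp nwk smxgc azzz onurf auu uzow jagi dzojm
Final line count: 9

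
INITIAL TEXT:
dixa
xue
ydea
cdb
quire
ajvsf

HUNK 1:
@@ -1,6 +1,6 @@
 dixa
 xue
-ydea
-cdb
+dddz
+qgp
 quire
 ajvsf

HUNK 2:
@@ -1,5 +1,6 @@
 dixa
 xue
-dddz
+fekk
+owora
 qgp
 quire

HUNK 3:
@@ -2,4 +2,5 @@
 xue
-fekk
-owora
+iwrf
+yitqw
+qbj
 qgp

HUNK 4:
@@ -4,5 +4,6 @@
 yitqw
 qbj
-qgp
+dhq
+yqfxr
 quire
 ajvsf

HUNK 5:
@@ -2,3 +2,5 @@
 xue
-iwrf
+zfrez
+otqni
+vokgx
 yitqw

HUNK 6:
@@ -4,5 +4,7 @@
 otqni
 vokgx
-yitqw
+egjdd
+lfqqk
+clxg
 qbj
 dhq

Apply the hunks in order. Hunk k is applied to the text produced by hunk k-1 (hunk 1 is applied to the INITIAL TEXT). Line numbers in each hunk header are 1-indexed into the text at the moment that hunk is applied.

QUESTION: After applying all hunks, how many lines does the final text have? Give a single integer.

Answer: 13

Derivation:
Hunk 1: at line 1 remove [ydea,cdb] add [dddz,qgp] -> 6 lines: dixa xue dddz qgp quire ajvsf
Hunk 2: at line 1 remove [dddz] add [fekk,owora] -> 7 lines: dixa xue fekk owora qgp quire ajvsf
Hunk 3: at line 2 remove [fekk,owora] add [iwrf,yitqw,qbj] -> 8 lines: dixa xue iwrf yitqw qbj qgp quire ajvsf
Hunk 4: at line 4 remove [qgp] add [dhq,yqfxr] -> 9 lines: dixa xue iwrf yitqw qbj dhq yqfxr quire ajvsf
Hunk 5: at line 2 remove [iwrf] add [zfrez,otqni,vokgx] -> 11 lines: dixa xue zfrez otqni vokgx yitqw qbj dhq yqfxr quire ajvsf
Hunk 6: at line 4 remove [yitqw] add [egjdd,lfqqk,clxg] -> 13 lines: dixa xue zfrez otqni vokgx egjdd lfqqk clxg qbj dhq yqfxr quire ajvsf
Final line count: 13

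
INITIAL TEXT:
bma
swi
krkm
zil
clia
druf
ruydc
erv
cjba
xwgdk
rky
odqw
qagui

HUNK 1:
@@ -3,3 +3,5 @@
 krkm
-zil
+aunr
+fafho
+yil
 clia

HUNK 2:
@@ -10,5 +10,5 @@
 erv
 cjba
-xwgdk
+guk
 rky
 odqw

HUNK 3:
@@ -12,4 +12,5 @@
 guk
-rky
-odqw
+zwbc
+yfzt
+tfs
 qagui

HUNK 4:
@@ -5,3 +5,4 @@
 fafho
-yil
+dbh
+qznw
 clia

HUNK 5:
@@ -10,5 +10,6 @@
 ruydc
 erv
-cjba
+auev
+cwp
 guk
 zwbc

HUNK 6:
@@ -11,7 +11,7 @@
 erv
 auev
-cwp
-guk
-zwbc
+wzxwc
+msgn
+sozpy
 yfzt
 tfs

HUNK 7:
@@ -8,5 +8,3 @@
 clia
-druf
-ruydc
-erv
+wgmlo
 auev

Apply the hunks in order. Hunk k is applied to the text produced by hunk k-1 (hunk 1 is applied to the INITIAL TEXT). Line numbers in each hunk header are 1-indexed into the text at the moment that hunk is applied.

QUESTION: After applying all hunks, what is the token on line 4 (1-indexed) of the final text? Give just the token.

Answer: aunr

Derivation:
Hunk 1: at line 3 remove [zil] add [aunr,fafho,yil] -> 15 lines: bma swi krkm aunr fafho yil clia druf ruydc erv cjba xwgdk rky odqw qagui
Hunk 2: at line 10 remove [xwgdk] add [guk] -> 15 lines: bma swi krkm aunr fafho yil clia druf ruydc erv cjba guk rky odqw qagui
Hunk 3: at line 12 remove [rky,odqw] add [zwbc,yfzt,tfs] -> 16 lines: bma swi krkm aunr fafho yil clia druf ruydc erv cjba guk zwbc yfzt tfs qagui
Hunk 4: at line 5 remove [yil] add [dbh,qznw] -> 17 lines: bma swi krkm aunr fafho dbh qznw clia druf ruydc erv cjba guk zwbc yfzt tfs qagui
Hunk 5: at line 10 remove [cjba] add [auev,cwp] -> 18 lines: bma swi krkm aunr fafho dbh qznw clia druf ruydc erv auev cwp guk zwbc yfzt tfs qagui
Hunk 6: at line 11 remove [cwp,guk,zwbc] add [wzxwc,msgn,sozpy] -> 18 lines: bma swi krkm aunr fafho dbh qznw clia druf ruydc erv auev wzxwc msgn sozpy yfzt tfs qagui
Hunk 7: at line 8 remove [druf,ruydc,erv] add [wgmlo] -> 16 lines: bma swi krkm aunr fafho dbh qznw clia wgmlo auev wzxwc msgn sozpy yfzt tfs qagui
Final line 4: aunr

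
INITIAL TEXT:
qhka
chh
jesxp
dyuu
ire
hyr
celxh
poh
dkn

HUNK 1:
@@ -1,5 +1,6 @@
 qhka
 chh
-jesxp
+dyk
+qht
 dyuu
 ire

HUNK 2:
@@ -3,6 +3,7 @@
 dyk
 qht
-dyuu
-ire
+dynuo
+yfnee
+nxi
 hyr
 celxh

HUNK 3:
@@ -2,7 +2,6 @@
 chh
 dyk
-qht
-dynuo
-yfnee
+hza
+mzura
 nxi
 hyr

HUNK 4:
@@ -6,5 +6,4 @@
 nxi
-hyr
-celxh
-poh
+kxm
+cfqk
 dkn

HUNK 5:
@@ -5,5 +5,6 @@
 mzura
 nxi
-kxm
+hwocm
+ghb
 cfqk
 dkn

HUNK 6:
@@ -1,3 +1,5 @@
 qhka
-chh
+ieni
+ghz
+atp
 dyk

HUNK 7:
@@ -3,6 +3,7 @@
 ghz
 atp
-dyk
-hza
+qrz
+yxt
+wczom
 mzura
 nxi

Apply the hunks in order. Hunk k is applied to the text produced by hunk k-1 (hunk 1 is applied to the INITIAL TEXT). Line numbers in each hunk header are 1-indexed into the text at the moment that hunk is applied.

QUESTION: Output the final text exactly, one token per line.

Hunk 1: at line 1 remove [jesxp] add [dyk,qht] -> 10 lines: qhka chh dyk qht dyuu ire hyr celxh poh dkn
Hunk 2: at line 3 remove [dyuu,ire] add [dynuo,yfnee,nxi] -> 11 lines: qhka chh dyk qht dynuo yfnee nxi hyr celxh poh dkn
Hunk 3: at line 2 remove [qht,dynuo,yfnee] add [hza,mzura] -> 10 lines: qhka chh dyk hza mzura nxi hyr celxh poh dkn
Hunk 4: at line 6 remove [hyr,celxh,poh] add [kxm,cfqk] -> 9 lines: qhka chh dyk hza mzura nxi kxm cfqk dkn
Hunk 5: at line 5 remove [kxm] add [hwocm,ghb] -> 10 lines: qhka chh dyk hza mzura nxi hwocm ghb cfqk dkn
Hunk 6: at line 1 remove [chh] add [ieni,ghz,atp] -> 12 lines: qhka ieni ghz atp dyk hza mzura nxi hwocm ghb cfqk dkn
Hunk 7: at line 3 remove [dyk,hza] add [qrz,yxt,wczom] -> 13 lines: qhka ieni ghz atp qrz yxt wczom mzura nxi hwocm ghb cfqk dkn

Answer: qhka
ieni
ghz
atp
qrz
yxt
wczom
mzura
nxi
hwocm
ghb
cfqk
dkn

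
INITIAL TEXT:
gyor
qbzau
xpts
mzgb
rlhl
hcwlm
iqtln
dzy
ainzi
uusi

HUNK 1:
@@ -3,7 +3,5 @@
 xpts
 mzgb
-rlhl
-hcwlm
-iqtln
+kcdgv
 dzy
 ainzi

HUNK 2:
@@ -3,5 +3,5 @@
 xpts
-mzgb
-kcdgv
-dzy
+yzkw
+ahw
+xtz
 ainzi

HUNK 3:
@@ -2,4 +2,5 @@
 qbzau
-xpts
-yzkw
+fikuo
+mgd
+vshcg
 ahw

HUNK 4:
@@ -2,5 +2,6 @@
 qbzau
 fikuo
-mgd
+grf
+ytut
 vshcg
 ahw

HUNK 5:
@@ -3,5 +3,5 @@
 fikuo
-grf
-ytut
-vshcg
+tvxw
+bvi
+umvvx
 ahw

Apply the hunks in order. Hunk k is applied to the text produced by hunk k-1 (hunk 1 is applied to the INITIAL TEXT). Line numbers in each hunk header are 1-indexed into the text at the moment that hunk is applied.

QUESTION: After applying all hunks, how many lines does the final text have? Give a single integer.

Answer: 10

Derivation:
Hunk 1: at line 3 remove [rlhl,hcwlm,iqtln] add [kcdgv] -> 8 lines: gyor qbzau xpts mzgb kcdgv dzy ainzi uusi
Hunk 2: at line 3 remove [mzgb,kcdgv,dzy] add [yzkw,ahw,xtz] -> 8 lines: gyor qbzau xpts yzkw ahw xtz ainzi uusi
Hunk 3: at line 2 remove [xpts,yzkw] add [fikuo,mgd,vshcg] -> 9 lines: gyor qbzau fikuo mgd vshcg ahw xtz ainzi uusi
Hunk 4: at line 2 remove [mgd] add [grf,ytut] -> 10 lines: gyor qbzau fikuo grf ytut vshcg ahw xtz ainzi uusi
Hunk 5: at line 3 remove [grf,ytut,vshcg] add [tvxw,bvi,umvvx] -> 10 lines: gyor qbzau fikuo tvxw bvi umvvx ahw xtz ainzi uusi
Final line count: 10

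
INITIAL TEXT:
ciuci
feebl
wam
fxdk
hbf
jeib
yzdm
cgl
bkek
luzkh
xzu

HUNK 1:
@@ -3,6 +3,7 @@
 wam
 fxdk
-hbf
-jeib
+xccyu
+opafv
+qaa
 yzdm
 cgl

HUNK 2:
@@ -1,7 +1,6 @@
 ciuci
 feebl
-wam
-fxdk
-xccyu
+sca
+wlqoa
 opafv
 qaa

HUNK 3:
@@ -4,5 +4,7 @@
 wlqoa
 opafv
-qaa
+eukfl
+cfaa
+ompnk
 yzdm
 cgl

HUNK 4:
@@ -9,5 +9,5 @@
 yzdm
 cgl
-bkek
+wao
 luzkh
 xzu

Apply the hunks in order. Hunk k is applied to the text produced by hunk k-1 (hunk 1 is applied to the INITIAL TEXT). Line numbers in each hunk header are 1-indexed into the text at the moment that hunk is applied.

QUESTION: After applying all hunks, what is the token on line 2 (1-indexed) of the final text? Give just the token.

Hunk 1: at line 3 remove [hbf,jeib] add [xccyu,opafv,qaa] -> 12 lines: ciuci feebl wam fxdk xccyu opafv qaa yzdm cgl bkek luzkh xzu
Hunk 2: at line 1 remove [wam,fxdk,xccyu] add [sca,wlqoa] -> 11 lines: ciuci feebl sca wlqoa opafv qaa yzdm cgl bkek luzkh xzu
Hunk 3: at line 4 remove [qaa] add [eukfl,cfaa,ompnk] -> 13 lines: ciuci feebl sca wlqoa opafv eukfl cfaa ompnk yzdm cgl bkek luzkh xzu
Hunk 4: at line 9 remove [bkek] add [wao] -> 13 lines: ciuci feebl sca wlqoa opafv eukfl cfaa ompnk yzdm cgl wao luzkh xzu
Final line 2: feebl

Answer: feebl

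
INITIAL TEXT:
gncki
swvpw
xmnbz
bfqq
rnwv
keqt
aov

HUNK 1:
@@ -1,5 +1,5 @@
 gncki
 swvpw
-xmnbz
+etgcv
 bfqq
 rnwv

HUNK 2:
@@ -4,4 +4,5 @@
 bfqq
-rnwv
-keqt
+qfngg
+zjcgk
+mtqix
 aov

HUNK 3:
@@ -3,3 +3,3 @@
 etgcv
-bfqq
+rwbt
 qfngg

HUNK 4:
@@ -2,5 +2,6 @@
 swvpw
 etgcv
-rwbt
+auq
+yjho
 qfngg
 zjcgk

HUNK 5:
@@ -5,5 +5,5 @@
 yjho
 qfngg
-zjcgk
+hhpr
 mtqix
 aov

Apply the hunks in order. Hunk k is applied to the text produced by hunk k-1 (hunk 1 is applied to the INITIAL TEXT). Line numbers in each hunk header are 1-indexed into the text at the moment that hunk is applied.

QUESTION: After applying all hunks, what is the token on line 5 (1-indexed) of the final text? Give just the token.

Hunk 1: at line 1 remove [xmnbz] add [etgcv] -> 7 lines: gncki swvpw etgcv bfqq rnwv keqt aov
Hunk 2: at line 4 remove [rnwv,keqt] add [qfngg,zjcgk,mtqix] -> 8 lines: gncki swvpw etgcv bfqq qfngg zjcgk mtqix aov
Hunk 3: at line 3 remove [bfqq] add [rwbt] -> 8 lines: gncki swvpw etgcv rwbt qfngg zjcgk mtqix aov
Hunk 4: at line 2 remove [rwbt] add [auq,yjho] -> 9 lines: gncki swvpw etgcv auq yjho qfngg zjcgk mtqix aov
Hunk 5: at line 5 remove [zjcgk] add [hhpr] -> 9 lines: gncki swvpw etgcv auq yjho qfngg hhpr mtqix aov
Final line 5: yjho

Answer: yjho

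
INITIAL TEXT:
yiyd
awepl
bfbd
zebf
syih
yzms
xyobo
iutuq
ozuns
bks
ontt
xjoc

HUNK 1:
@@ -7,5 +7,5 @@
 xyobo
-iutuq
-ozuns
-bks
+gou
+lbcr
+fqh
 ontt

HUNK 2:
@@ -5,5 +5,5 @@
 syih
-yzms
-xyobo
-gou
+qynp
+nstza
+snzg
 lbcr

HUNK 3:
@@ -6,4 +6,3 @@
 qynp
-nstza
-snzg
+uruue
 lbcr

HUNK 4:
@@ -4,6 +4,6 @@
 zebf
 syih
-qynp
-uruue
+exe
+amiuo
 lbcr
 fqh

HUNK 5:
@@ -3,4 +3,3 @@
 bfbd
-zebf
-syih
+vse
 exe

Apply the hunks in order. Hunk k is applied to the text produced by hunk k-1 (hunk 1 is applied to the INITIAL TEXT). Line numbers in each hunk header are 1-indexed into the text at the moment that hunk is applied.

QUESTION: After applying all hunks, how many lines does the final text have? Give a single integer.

Hunk 1: at line 7 remove [iutuq,ozuns,bks] add [gou,lbcr,fqh] -> 12 lines: yiyd awepl bfbd zebf syih yzms xyobo gou lbcr fqh ontt xjoc
Hunk 2: at line 5 remove [yzms,xyobo,gou] add [qynp,nstza,snzg] -> 12 lines: yiyd awepl bfbd zebf syih qynp nstza snzg lbcr fqh ontt xjoc
Hunk 3: at line 6 remove [nstza,snzg] add [uruue] -> 11 lines: yiyd awepl bfbd zebf syih qynp uruue lbcr fqh ontt xjoc
Hunk 4: at line 4 remove [qynp,uruue] add [exe,amiuo] -> 11 lines: yiyd awepl bfbd zebf syih exe amiuo lbcr fqh ontt xjoc
Hunk 5: at line 3 remove [zebf,syih] add [vse] -> 10 lines: yiyd awepl bfbd vse exe amiuo lbcr fqh ontt xjoc
Final line count: 10

Answer: 10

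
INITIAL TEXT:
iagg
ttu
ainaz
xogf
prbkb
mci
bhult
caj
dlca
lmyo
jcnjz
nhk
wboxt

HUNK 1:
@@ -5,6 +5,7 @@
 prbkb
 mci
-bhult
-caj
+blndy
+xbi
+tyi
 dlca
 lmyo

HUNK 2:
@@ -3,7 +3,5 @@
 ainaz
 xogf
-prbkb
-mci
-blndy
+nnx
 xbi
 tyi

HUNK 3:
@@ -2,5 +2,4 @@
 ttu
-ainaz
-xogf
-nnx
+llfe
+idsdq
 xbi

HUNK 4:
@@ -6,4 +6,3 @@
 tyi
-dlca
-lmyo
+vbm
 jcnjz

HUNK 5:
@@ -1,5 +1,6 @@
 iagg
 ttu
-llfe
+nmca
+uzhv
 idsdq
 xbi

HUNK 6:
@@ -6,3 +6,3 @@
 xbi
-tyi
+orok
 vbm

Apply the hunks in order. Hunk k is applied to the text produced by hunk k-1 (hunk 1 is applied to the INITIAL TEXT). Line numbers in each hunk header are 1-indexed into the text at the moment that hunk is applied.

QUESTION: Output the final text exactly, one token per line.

Answer: iagg
ttu
nmca
uzhv
idsdq
xbi
orok
vbm
jcnjz
nhk
wboxt

Derivation:
Hunk 1: at line 5 remove [bhult,caj] add [blndy,xbi,tyi] -> 14 lines: iagg ttu ainaz xogf prbkb mci blndy xbi tyi dlca lmyo jcnjz nhk wboxt
Hunk 2: at line 3 remove [prbkb,mci,blndy] add [nnx] -> 12 lines: iagg ttu ainaz xogf nnx xbi tyi dlca lmyo jcnjz nhk wboxt
Hunk 3: at line 2 remove [ainaz,xogf,nnx] add [llfe,idsdq] -> 11 lines: iagg ttu llfe idsdq xbi tyi dlca lmyo jcnjz nhk wboxt
Hunk 4: at line 6 remove [dlca,lmyo] add [vbm] -> 10 lines: iagg ttu llfe idsdq xbi tyi vbm jcnjz nhk wboxt
Hunk 5: at line 1 remove [llfe] add [nmca,uzhv] -> 11 lines: iagg ttu nmca uzhv idsdq xbi tyi vbm jcnjz nhk wboxt
Hunk 6: at line 6 remove [tyi] add [orok] -> 11 lines: iagg ttu nmca uzhv idsdq xbi orok vbm jcnjz nhk wboxt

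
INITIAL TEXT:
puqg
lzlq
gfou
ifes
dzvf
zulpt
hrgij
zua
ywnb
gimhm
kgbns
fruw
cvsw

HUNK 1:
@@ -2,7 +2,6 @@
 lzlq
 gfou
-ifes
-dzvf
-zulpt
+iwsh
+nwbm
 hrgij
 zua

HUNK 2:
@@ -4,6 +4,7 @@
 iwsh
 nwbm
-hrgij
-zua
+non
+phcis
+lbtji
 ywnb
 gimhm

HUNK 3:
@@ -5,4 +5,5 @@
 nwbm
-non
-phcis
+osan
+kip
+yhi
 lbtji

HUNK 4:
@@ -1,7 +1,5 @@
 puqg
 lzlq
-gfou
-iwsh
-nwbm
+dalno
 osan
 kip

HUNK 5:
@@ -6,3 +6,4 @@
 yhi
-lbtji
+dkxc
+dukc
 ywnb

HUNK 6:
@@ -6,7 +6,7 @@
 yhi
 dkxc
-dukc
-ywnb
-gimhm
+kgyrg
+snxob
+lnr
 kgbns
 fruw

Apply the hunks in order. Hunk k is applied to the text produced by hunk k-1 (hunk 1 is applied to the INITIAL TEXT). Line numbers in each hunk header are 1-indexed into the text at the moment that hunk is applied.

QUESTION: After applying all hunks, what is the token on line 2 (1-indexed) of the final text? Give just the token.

Answer: lzlq

Derivation:
Hunk 1: at line 2 remove [ifes,dzvf,zulpt] add [iwsh,nwbm] -> 12 lines: puqg lzlq gfou iwsh nwbm hrgij zua ywnb gimhm kgbns fruw cvsw
Hunk 2: at line 4 remove [hrgij,zua] add [non,phcis,lbtji] -> 13 lines: puqg lzlq gfou iwsh nwbm non phcis lbtji ywnb gimhm kgbns fruw cvsw
Hunk 3: at line 5 remove [non,phcis] add [osan,kip,yhi] -> 14 lines: puqg lzlq gfou iwsh nwbm osan kip yhi lbtji ywnb gimhm kgbns fruw cvsw
Hunk 4: at line 1 remove [gfou,iwsh,nwbm] add [dalno] -> 12 lines: puqg lzlq dalno osan kip yhi lbtji ywnb gimhm kgbns fruw cvsw
Hunk 5: at line 6 remove [lbtji] add [dkxc,dukc] -> 13 lines: puqg lzlq dalno osan kip yhi dkxc dukc ywnb gimhm kgbns fruw cvsw
Hunk 6: at line 6 remove [dukc,ywnb,gimhm] add [kgyrg,snxob,lnr] -> 13 lines: puqg lzlq dalno osan kip yhi dkxc kgyrg snxob lnr kgbns fruw cvsw
Final line 2: lzlq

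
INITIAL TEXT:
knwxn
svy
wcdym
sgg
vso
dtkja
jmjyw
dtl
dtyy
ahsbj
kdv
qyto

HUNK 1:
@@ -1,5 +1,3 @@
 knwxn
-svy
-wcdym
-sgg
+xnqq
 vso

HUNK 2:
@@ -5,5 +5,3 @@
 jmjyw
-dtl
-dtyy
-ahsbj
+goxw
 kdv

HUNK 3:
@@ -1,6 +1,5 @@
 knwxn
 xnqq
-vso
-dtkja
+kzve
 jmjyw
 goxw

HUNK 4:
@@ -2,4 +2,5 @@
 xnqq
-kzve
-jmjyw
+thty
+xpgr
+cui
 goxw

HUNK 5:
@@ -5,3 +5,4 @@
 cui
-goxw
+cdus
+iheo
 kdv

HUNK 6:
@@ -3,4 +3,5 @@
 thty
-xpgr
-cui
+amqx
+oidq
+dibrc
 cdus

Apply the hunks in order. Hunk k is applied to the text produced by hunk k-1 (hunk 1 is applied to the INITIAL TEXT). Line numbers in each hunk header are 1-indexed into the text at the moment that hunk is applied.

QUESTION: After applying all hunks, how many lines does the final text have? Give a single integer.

Answer: 10

Derivation:
Hunk 1: at line 1 remove [svy,wcdym,sgg] add [xnqq] -> 10 lines: knwxn xnqq vso dtkja jmjyw dtl dtyy ahsbj kdv qyto
Hunk 2: at line 5 remove [dtl,dtyy,ahsbj] add [goxw] -> 8 lines: knwxn xnqq vso dtkja jmjyw goxw kdv qyto
Hunk 3: at line 1 remove [vso,dtkja] add [kzve] -> 7 lines: knwxn xnqq kzve jmjyw goxw kdv qyto
Hunk 4: at line 2 remove [kzve,jmjyw] add [thty,xpgr,cui] -> 8 lines: knwxn xnqq thty xpgr cui goxw kdv qyto
Hunk 5: at line 5 remove [goxw] add [cdus,iheo] -> 9 lines: knwxn xnqq thty xpgr cui cdus iheo kdv qyto
Hunk 6: at line 3 remove [xpgr,cui] add [amqx,oidq,dibrc] -> 10 lines: knwxn xnqq thty amqx oidq dibrc cdus iheo kdv qyto
Final line count: 10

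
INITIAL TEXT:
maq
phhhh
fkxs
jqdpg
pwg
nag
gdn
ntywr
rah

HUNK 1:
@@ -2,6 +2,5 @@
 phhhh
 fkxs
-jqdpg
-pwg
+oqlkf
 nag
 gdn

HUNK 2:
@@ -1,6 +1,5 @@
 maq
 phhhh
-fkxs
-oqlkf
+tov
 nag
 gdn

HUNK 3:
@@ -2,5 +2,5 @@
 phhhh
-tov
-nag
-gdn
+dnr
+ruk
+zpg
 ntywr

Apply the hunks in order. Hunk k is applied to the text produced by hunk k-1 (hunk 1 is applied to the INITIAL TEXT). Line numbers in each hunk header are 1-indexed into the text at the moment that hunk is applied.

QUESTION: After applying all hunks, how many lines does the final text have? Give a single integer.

Hunk 1: at line 2 remove [jqdpg,pwg] add [oqlkf] -> 8 lines: maq phhhh fkxs oqlkf nag gdn ntywr rah
Hunk 2: at line 1 remove [fkxs,oqlkf] add [tov] -> 7 lines: maq phhhh tov nag gdn ntywr rah
Hunk 3: at line 2 remove [tov,nag,gdn] add [dnr,ruk,zpg] -> 7 lines: maq phhhh dnr ruk zpg ntywr rah
Final line count: 7

Answer: 7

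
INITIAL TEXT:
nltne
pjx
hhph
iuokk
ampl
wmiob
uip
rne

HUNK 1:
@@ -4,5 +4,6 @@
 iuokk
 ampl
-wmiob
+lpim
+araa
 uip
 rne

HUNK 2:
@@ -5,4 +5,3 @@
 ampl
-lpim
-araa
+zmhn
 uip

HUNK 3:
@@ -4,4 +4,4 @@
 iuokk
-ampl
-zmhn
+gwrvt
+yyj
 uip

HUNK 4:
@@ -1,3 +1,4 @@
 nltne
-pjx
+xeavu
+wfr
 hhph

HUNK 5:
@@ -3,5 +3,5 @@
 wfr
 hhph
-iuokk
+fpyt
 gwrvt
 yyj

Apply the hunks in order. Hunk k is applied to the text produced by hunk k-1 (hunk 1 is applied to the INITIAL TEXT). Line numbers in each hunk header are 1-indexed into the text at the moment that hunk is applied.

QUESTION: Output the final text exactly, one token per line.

Hunk 1: at line 4 remove [wmiob] add [lpim,araa] -> 9 lines: nltne pjx hhph iuokk ampl lpim araa uip rne
Hunk 2: at line 5 remove [lpim,araa] add [zmhn] -> 8 lines: nltne pjx hhph iuokk ampl zmhn uip rne
Hunk 3: at line 4 remove [ampl,zmhn] add [gwrvt,yyj] -> 8 lines: nltne pjx hhph iuokk gwrvt yyj uip rne
Hunk 4: at line 1 remove [pjx] add [xeavu,wfr] -> 9 lines: nltne xeavu wfr hhph iuokk gwrvt yyj uip rne
Hunk 5: at line 3 remove [iuokk] add [fpyt] -> 9 lines: nltne xeavu wfr hhph fpyt gwrvt yyj uip rne

Answer: nltne
xeavu
wfr
hhph
fpyt
gwrvt
yyj
uip
rne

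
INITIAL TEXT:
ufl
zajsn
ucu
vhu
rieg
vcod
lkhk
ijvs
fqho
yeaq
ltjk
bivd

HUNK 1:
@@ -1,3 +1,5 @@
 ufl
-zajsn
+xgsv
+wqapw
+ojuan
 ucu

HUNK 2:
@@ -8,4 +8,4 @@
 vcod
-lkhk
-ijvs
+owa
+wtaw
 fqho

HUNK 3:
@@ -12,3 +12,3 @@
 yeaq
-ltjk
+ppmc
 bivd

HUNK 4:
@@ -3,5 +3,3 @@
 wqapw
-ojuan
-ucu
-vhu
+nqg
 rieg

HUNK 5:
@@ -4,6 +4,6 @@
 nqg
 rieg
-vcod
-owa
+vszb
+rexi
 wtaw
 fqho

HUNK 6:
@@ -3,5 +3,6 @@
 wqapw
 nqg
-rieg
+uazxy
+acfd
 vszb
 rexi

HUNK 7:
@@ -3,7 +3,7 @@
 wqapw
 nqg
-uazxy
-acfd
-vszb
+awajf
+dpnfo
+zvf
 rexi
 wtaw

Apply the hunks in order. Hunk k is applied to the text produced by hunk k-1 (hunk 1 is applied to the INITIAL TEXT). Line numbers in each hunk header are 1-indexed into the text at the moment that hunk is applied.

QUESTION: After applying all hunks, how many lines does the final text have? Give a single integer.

Hunk 1: at line 1 remove [zajsn] add [xgsv,wqapw,ojuan] -> 14 lines: ufl xgsv wqapw ojuan ucu vhu rieg vcod lkhk ijvs fqho yeaq ltjk bivd
Hunk 2: at line 8 remove [lkhk,ijvs] add [owa,wtaw] -> 14 lines: ufl xgsv wqapw ojuan ucu vhu rieg vcod owa wtaw fqho yeaq ltjk bivd
Hunk 3: at line 12 remove [ltjk] add [ppmc] -> 14 lines: ufl xgsv wqapw ojuan ucu vhu rieg vcod owa wtaw fqho yeaq ppmc bivd
Hunk 4: at line 3 remove [ojuan,ucu,vhu] add [nqg] -> 12 lines: ufl xgsv wqapw nqg rieg vcod owa wtaw fqho yeaq ppmc bivd
Hunk 5: at line 4 remove [vcod,owa] add [vszb,rexi] -> 12 lines: ufl xgsv wqapw nqg rieg vszb rexi wtaw fqho yeaq ppmc bivd
Hunk 6: at line 3 remove [rieg] add [uazxy,acfd] -> 13 lines: ufl xgsv wqapw nqg uazxy acfd vszb rexi wtaw fqho yeaq ppmc bivd
Hunk 7: at line 3 remove [uazxy,acfd,vszb] add [awajf,dpnfo,zvf] -> 13 lines: ufl xgsv wqapw nqg awajf dpnfo zvf rexi wtaw fqho yeaq ppmc bivd
Final line count: 13

Answer: 13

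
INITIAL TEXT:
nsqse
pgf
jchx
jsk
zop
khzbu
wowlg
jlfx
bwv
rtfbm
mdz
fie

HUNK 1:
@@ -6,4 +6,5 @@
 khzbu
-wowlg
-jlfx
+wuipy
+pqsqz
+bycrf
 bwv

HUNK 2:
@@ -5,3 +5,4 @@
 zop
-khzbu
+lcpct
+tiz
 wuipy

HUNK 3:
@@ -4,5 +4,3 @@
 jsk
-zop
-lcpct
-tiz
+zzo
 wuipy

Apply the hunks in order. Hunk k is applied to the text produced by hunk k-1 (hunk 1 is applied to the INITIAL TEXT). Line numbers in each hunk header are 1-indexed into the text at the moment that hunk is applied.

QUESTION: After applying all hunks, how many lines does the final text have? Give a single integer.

Answer: 12

Derivation:
Hunk 1: at line 6 remove [wowlg,jlfx] add [wuipy,pqsqz,bycrf] -> 13 lines: nsqse pgf jchx jsk zop khzbu wuipy pqsqz bycrf bwv rtfbm mdz fie
Hunk 2: at line 5 remove [khzbu] add [lcpct,tiz] -> 14 lines: nsqse pgf jchx jsk zop lcpct tiz wuipy pqsqz bycrf bwv rtfbm mdz fie
Hunk 3: at line 4 remove [zop,lcpct,tiz] add [zzo] -> 12 lines: nsqse pgf jchx jsk zzo wuipy pqsqz bycrf bwv rtfbm mdz fie
Final line count: 12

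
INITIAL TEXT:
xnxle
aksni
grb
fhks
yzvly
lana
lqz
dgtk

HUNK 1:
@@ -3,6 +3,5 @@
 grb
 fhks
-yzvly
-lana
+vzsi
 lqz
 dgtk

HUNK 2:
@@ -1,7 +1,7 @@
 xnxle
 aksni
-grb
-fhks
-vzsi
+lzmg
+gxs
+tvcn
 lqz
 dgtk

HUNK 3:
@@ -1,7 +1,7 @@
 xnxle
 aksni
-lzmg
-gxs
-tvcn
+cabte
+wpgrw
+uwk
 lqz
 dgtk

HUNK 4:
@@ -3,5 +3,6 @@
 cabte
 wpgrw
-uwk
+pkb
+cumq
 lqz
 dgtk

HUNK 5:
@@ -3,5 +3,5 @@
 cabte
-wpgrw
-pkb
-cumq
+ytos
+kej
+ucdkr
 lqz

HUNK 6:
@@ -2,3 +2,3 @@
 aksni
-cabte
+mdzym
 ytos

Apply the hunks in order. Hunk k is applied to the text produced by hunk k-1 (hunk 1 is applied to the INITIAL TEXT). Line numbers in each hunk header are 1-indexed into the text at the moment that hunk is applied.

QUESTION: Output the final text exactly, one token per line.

Hunk 1: at line 3 remove [yzvly,lana] add [vzsi] -> 7 lines: xnxle aksni grb fhks vzsi lqz dgtk
Hunk 2: at line 1 remove [grb,fhks,vzsi] add [lzmg,gxs,tvcn] -> 7 lines: xnxle aksni lzmg gxs tvcn lqz dgtk
Hunk 3: at line 1 remove [lzmg,gxs,tvcn] add [cabte,wpgrw,uwk] -> 7 lines: xnxle aksni cabte wpgrw uwk lqz dgtk
Hunk 4: at line 3 remove [uwk] add [pkb,cumq] -> 8 lines: xnxle aksni cabte wpgrw pkb cumq lqz dgtk
Hunk 5: at line 3 remove [wpgrw,pkb,cumq] add [ytos,kej,ucdkr] -> 8 lines: xnxle aksni cabte ytos kej ucdkr lqz dgtk
Hunk 6: at line 2 remove [cabte] add [mdzym] -> 8 lines: xnxle aksni mdzym ytos kej ucdkr lqz dgtk

Answer: xnxle
aksni
mdzym
ytos
kej
ucdkr
lqz
dgtk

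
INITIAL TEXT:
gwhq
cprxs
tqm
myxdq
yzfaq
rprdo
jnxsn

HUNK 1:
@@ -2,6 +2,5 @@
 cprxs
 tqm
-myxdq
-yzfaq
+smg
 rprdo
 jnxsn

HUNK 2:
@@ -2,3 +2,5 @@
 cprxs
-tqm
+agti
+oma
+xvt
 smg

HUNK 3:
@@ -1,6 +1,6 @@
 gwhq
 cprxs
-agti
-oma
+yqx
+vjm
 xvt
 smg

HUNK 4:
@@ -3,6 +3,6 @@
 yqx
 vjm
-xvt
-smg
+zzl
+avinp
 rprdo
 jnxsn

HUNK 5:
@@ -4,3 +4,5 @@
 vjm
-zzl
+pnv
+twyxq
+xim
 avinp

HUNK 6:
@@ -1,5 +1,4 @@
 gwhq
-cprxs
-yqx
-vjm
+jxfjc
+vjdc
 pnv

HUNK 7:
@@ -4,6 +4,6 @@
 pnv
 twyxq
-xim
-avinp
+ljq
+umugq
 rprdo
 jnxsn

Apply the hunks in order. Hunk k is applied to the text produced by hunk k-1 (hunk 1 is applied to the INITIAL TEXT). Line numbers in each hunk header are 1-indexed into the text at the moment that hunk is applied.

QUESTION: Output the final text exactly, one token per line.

Hunk 1: at line 2 remove [myxdq,yzfaq] add [smg] -> 6 lines: gwhq cprxs tqm smg rprdo jnxsn
Hunk 2: at line 2 remove [tqm] add [agti,oma,xvt] -> 8 lines: gwhq cprxs agti oma xvt smg rprdo jnxsn
Hunk 3: at line 1 remove [agti,oma] add [yqx,vjm] -> 8 lines: gwhq cprxs yqx vjm xvt smg rprdo jnxsn
Hunk 4: at line 3 remove [xvt,smg] add [zzl,avinp] -> 8 lines: gwhq cprxs yqx vjm zzl avinp rprdo jnxsn
Hunk 5: at line 4 remove [zzl] add [pnv,twyxq,xim] -> 10 lines: gwhq cprxs yqx vjm pnv twyxq xim avinp rprdo jnxsn
Hunk 6: at line 1 remove [cprxs,yqx,vjm] add [jxfjc,vjdc] -> 9 lines: gwhq jxfjc vjdc pnv twyxq xim avinp rprdo jnxsn
Hunk 7: at line 4 remove [xim,avinp] add [ljq,umugq] -> 9 lines: gwhq jxfjc vjdc pnv twyxq ljq umugq rprdo jnxsn

Answer: gwhq
jxfjc
vjdc
pnv
twyxq
ljq
umugq
rprdo
jnxsn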